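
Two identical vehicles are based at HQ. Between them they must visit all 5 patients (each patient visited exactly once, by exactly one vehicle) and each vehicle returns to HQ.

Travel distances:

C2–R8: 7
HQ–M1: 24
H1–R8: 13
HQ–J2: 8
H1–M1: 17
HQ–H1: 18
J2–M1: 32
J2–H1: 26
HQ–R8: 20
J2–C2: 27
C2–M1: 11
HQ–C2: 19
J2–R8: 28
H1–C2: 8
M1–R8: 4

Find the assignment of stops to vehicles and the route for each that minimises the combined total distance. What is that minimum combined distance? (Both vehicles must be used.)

Try each way of splitting the stops between the two vehicles (each non-empty) and, for each split, find the best tour for each vehicle:
  {J2} + {H1, C2, M1, R8}: 16 + 61 = 77
  {H1} + {J2, C2, M1, R8}: 36 + 70 = 106
  {J2, H1} + {C2, M1, R8}: 52 + 54 = 106
  {C2} + {J2, H1, M1, R8}: 38 + 75 = 113
  {J2, C2} + {H1, M1, R8}: 54 + 59 = 113
  {H1, C2} + {J2, M1, R8}: 45 + 64 = 109
  … (15 splits in total)
Best: vehicle 1 HQ → J2 → HQ = 16; vehicle 2 HQ → H1 → C2 → M1 → R8 → HQ = 61; combined 77.

Minimum combined distance: 77.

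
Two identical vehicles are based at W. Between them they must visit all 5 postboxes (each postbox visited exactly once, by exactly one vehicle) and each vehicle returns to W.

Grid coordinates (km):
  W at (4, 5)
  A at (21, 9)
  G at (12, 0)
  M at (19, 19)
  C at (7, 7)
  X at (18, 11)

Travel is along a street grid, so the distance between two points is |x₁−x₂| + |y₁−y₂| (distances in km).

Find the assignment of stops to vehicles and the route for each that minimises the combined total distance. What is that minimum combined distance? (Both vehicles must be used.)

82 km — the smallest possible combined total.

Check every non-empty split of the stops between the two vehicles; for each half take its own optimal tour:
  {A} + {G, M, C, X}: 42 + 68 = 110
  {G} + {A, M, C, X}: 26 + 62 = 88
  {A, G} + {M, C, X}: 52 + 58 = 110
  {M} + {A, G, C, X}: 58 + 56 = 114
  {A, M} + {G, C, X}: 62 + 50 = 112
  {G, M} + {A, C, X}: 68 + 46 = 114
  … (15 splits in total)
  {C} + {A, G, M, X}: 10 + 72 = 82  ← best
Best: vehicle 1 W → C → W = 10; vehicle 2 W → A → M → X → G → W = 72; combined 82.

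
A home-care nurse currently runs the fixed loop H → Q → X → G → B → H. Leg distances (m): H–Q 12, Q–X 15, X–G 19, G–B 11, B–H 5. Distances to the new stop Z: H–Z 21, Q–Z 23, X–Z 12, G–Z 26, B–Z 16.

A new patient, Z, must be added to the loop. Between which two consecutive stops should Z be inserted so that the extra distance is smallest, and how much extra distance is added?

Insertion cost between consecutive stops i–j is d(i,Z) + d(Z,j) − d(i,j):
  between H and Q: 21 + 23 − 12 = 32
  between Q and X: 23 + 12 − 15 = 20
  between X and G: 12 + 26 − 19 = 19
  between G and B: 26 + 16 − 11 = 31
  between B and H: 16 + 21 − 5 = 32
Cheapest insertion is between X and G, adding 19.
New total = 62 + 19 = 81.

Adding 19 m by placing Z on the X–G leg.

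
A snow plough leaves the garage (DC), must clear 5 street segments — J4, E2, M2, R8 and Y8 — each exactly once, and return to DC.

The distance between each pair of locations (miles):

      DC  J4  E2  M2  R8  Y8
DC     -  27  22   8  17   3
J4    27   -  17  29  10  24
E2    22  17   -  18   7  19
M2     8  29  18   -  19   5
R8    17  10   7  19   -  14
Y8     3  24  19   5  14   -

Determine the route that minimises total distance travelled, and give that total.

There are 60 distinct closed tours to check (reversals are equivalent).
DC-J4-E2-M2-R8-Y8-DC: 27+17+18+19+14+3 = 98
DC-J4-E2-M2-Y8-R8-DC: 27+17+18+5+14+17 = 98
DC-J4-E2-R8-M2-Y8-DC: 27+17+7+19+5+3 = 78
DC-J4-E2-R8-Y8-M2-DC: 27+17+7+14+5+8 = 78
DC-J4-E2-Y8-M2-R8-DC: 27+17+19+5+19+17 = 104
DC-J4-E2-Y8-R8-M2-DC: 27+17+19+14+19+8 = 104
DC-J4-M2-E2-R8-Y8-DC: 27+29+18+7+14+3 = 98
DC-J4-M2-E2-Y8-R8-DC: 27+29+18+19+14+17 = 124
DC-J4-M2-R8-E2-Y8-DC: 27+29+19+7+19+3 = 104
DC-J4-M2-R8-Y8-E2-DC: 27+29+19+14+19+22 = 130
DC-J4-M2-Y8-E2-R8-DC: 27+29+5+19+7+17 = 104
DC-J4-M2-Y8-R8-E2-DC: 27+29+5+14+7+22 = 104
DC-J4-R8-E2-M2-Y8-DC: 27+10+7+18+5+3 = 70
DC-J4-R8-E2-Y8-M2-DC: 27+10+7+19+5+8 = 76
… (46 more)
The minimum is 70.
One optimal route: DC → J4 → R8 → E2 → M2 → Y8 → DC (or its reverse).

Shortest round trip = 70 miles.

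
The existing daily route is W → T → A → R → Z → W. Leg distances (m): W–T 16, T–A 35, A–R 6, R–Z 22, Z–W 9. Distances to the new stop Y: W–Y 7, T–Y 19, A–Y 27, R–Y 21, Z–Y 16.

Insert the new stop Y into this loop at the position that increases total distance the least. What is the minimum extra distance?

Minimum extra distance: 10 m, inserting Y between W and T.

Insertion cost between consecutive stops i–j is d(i,Y) + d(Y,j) − d(i,j):
  between W and T: 7 + 19 − 16 = 10
  between T and A: 19 + 27 − 35 = 11
  between A and R: 27 + 21 − 6 = 42
  between R and Z: 21 + 16 − 22 = 15
  between Z and W: 16 + 7 − 9 = 14
Cheapest insertion is between W and T, adding 10.
New total = 88 + 10 = 98.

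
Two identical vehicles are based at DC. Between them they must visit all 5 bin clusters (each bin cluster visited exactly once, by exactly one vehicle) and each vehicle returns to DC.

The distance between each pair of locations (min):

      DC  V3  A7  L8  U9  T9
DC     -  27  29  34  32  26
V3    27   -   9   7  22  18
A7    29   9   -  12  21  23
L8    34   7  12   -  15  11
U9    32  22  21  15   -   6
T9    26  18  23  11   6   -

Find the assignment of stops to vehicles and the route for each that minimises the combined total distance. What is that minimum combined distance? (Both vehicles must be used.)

Try each way of splitting the stops between the two vehicles (each non-empty) and, for each split, find the best tour for each vehicle:
  {V3} + {A7, L8, U9, T9}: 54 + 88 = 142
  {A7} + {V3, L8, U9, T9}: 58 + 81 = 139
  {V3, A7} + {L8, U9, T9}: 65 + 81 = 146
  {L8} + {V3, A7, U9, T9}: 68 + 89 = 157
  {V3, L8} + {A7, U9, T9}: 68 + 82 = 150
  {A7, L8} + {V3, U9, T9}: 75 + 81 = 156
  … (15 splits in total)
Best: vehicle 1 DC → A7 → DC = 58; vehicle 2 DC → V3 → L8 → U9 → T9 → DC = 81; combined 139.

Minimum combined distance: 139 min.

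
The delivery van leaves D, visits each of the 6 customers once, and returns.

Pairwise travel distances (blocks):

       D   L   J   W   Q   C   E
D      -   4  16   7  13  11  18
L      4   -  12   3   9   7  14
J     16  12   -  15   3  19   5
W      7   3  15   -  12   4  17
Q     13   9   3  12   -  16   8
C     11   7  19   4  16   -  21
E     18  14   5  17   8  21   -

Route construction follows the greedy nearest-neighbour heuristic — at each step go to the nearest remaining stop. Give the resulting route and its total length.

D → [L:4 / W:7 / C:11 / Q:13 / J:16 / E:18] → L (4)
L → [W:3 / C:7 / Q:9 / J:12 / E:14] → W (3)
W → [C:4 / Q:12 / J:15 / E:17] → C (4)
C → [Q:16 / J:19 / E:21] → Q (16)
Q → [J:3 / E:8] → J (3)
J → [E:5] → E (5)
Return E→D: 18.
Total = 4 + 3 + 4 + 16 + 3 + 5 + 18 = 53.

Nearest-neighbour total = 53 blocks; route D → L → W → C → Q → J → E → D.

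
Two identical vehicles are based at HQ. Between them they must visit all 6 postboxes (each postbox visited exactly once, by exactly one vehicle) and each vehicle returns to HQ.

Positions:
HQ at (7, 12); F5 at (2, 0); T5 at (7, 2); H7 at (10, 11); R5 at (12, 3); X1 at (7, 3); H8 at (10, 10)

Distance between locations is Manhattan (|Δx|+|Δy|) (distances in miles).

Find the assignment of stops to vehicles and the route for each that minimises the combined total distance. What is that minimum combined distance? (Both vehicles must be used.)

52 miles — the smallest possible combined total.

Check every non-empty split of the stops between the two vehicles; for each half take its own optimal tour:
  {F5} + {T5, H7, R5, X1, H8}: 34 + 30 = 64
  {T5} + {F5, H7, R5, X1, H8}: 20 + 44 = 64
  {F5, T5} + {H7, R5, X1, H8}: 34 + 28 = 62
  {H7} + {F5, T5, R5, X1, H8}: 8 + 44 = 52
  {F5, H7} + {T5, R5, X1, H8}: 40 + 30 = 70
  {T5, H7} + {F5, R5, X1, H8}: 26 + 44 = 70
  … (31 splits in total)
Best: vehicle 1 HQ → H7 → HQ = 8; vehicle 2 HQ → F5 → T5 → X1 → R5 → H8 → HQ = 44; combined 52.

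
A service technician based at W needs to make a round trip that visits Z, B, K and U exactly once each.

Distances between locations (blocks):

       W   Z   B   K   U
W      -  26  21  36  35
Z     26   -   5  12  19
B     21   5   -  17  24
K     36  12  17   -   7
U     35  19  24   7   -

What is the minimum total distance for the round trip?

With 4 stops there are 4!/2 = 12 distinct round trips (a route and its reverse cost the same).
W→Z→B→K→U→W: 26+5+17+7+35 = 90
W→Z→B→U→K→W: 26+5+24+7+36 = 98
W→Z→K→B→U→W: 26+12+17+24+35 = 114
W→Z→K→U→B→W: 26+12+7+24+21 = 90
W→Z→U→B→K→W: 26+19+24+17+36 = 122
W→Z→U→K→B→W: 26+19+7+17+21 = 90
W→B→Z→K→U→W: 21+5+12+7+35 = 80
W→B→Z→U→K→W: 21+5+19+7+36 = 88
W→B→K→Z→U→W: 21+17+12+19+35 = 104
W→B→U→Z→K→W: 21+24+19+12+36 = 112
W→K→Z→B→U→W: 36+12+5+24+35 = 112
W→K→B→Z→U→W: 36+17+5+19+35 = 112
The minimum is 80.
One optimal route: W → B → Z → K → U → W (or its reverse).

Minimum total distance: 80 blocks.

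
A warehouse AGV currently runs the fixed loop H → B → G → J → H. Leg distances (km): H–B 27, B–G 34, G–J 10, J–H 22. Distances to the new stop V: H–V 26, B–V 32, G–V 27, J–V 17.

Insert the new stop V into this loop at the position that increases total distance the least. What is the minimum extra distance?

Adding 21 km by placing V on the J–H leg.

Insertion cost between consecutive stops i–j is d(i,V) + d(V,j) − d(i,j):
  between H and B: 26 + 32 − 27 = 31
  between B and G: 32 + 27 − 34 = 25
  between G and J: 27 + 17 − 10 = 34
  between J and H: 17 + 26 − 22 = 21
Cheapest insertion is between J and H, adding 21.
New total = 93 + 21 = 114.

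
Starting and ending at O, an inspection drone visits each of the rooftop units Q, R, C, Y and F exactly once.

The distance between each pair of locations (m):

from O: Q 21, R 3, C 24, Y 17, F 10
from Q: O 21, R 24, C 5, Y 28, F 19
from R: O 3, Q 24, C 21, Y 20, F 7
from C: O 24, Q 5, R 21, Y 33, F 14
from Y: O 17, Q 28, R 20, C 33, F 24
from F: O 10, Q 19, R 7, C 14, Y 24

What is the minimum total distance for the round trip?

Minimum total distance: 74 m.

O - Q - R - C - Y - F - O: 21+24+21+33+24+10 = 133
O - Q - R - C - F - Y - O: 21+24+21+14+24+17 = 121
O - Q - R - Y - C - F - O: 21+24+20+33+14+10 = 122
O - Q - R - Y - F - C - O: 21+24+20+24+14+24 = 127
O - Q - R - F - C - Y - O: 21+24+7+14+33+17 = 116
O - Q - R - F - Y - C - O: 21+24+7+24+33+24 = 133
O - Q - C - R - Y - F - O: 21+5+21+20+24+10 = 101
O - Q - C - R - F - Y - O: 21+5+21+7+24+17 = 95
O - Q - C - Y - R - F - O: 21+5+33+20+7+10 = 96
O - Q - C - Y - F - R - O: 21+5+33+24+7+3 = 93
O - Q - C - F - R - Y - O: 21+5+14+7+20+17 = 84
O - Q - C - F - Y - R - O: 21+5+14+24+20+3 = 87
O - Q - Y - R - C - F - O: 21+28+20+21+14+10 = 114
O - Q - Y - R - F - C - O: 21+28+20+7+14+24 = 114
… (46 more)
O - R - F - C - Q - Y - O: 3+7+14+5+28+17 = 74  ← best
The minimum is 74.
One optimal route: O → R → F → C → Q → Y → O (or its reverse).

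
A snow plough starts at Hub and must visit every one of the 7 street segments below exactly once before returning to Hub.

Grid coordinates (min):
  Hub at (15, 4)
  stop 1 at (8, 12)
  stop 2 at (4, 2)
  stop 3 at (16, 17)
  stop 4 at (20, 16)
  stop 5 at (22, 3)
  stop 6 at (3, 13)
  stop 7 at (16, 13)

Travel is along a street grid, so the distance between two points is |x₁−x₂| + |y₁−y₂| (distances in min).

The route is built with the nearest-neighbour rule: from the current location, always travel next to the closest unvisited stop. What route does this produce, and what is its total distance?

At Hub the remaining stops are stop 5 8, stop 7 10, stop 2 13, stop 3 14, stop 1 15, stop 4 17, stop 6 21; go to stop 5.
At stop 5 the remaining stops are stop 4 15, stop 7 16, stop 2 19, stop 3 20, stop 1 23, stop 6 29; go to stop 4.
At stop 4 the remaining stops are stop 3 5, stop 7 7, stop 1 16, stop 6 20, stop 2 30; go to stop 3.
At stop 3 the remaining stops are stop 7 4, stop 1 13, stop 6 17, stop 2 27; go to stop 7.
At stop 7 the remaining stops are stop 1 9, stop 6 13, stop 2 23; go to stop 1.
At stop 1 the remaining stops are stop 6 6, stop 2 14; go to stop 6.
At stop 6 the remaining stops are stop 2 12; go to stop 2.
Return stop 2→Hub: 13.
Total = 8 + 15 + 5 + 4 + 9 + 6 + 12 + 13 = 72.

72 min along Hub → stop 5 → stop 4 → stop 3 → stop 7 → stop 1 → stop 6 → stop 2 → Hub.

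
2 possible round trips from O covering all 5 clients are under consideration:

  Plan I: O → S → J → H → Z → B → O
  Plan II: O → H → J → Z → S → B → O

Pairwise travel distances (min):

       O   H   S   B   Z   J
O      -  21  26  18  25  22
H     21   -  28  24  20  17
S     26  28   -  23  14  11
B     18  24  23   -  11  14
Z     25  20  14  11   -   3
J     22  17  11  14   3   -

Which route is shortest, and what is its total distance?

Plan I: 26 + 11 + 17 + 20 + 11 + 18 = 103
Plan II: 21 + 17 + 3 + 14 + 23 + 18 = 96

Shortest is Plan II, total 96 min.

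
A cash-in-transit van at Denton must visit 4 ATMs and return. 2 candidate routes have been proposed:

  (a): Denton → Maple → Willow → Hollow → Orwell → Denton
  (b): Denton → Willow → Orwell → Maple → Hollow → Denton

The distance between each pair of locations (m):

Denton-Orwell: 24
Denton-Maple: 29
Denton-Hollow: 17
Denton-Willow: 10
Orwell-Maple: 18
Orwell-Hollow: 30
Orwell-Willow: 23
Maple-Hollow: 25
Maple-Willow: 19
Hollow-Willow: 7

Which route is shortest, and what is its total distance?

Shortest is (b), total 93 m.

(a): 29 + 19 + 7 + 30 + 24 = 109
(b): 10 + 23 + 18 + 25 + 17 = 93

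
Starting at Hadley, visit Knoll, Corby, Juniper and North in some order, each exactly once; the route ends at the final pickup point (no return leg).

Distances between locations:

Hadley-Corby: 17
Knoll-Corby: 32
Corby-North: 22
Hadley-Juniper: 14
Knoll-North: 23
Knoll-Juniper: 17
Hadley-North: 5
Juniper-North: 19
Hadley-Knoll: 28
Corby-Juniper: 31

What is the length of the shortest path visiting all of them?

73 — the minimum one-way total.

There are 4! = 24 possible orderings.
Hadley → Knoll → Corby → Juniper → North: 28+32+31+19 = 110
Hadley → Knoll → Corby → North → Juniper: 28+32+22+19 = 101
Hadley → Knoll → Juniper → Corby → North: 28+17+31+22 = 98
Hadley → Knoll → Juniper → North → Corby: 28+17+19+22 = 86
Hadley → Knoll → North → Corby → Juniper: 28+23+22+31 = 104
Hadley → Knoll → North → Juniper → Corby: 28+23+19+31 = 101
Hadley → Corby → Knoll → Juniper → North: 17+32+17+19 = 85
Hadley → Corby → Knoll → North → Juniper: 17+32+23+19 = 91
Hadley → Corby → Juniper → Knoll → North: 17+31+17+23 = 88
Hadley → Corby → Juniper → North → Knoll: 17+31+19+23 = 90
Hadley → Corby → North → Knoll → Juniper: 17+22+23+17 = 79
Hadley → Corby → North → Juniper → Knoll: 17+22+19+17 = 75
Hadley → Juniper → Knoll → Corby → North: 14+17+32+22 = 85
Hadley → Juniper → Knoll → North → Corby: 14+17+23+22 = 76
… (10 more)
Hadley → North → Juniper → Knoll → Corby: 5+19+17+32 = 73  ← best
The minimum is 73.
One shortest path: Hadley → North → Juniper → Knoll → Corby.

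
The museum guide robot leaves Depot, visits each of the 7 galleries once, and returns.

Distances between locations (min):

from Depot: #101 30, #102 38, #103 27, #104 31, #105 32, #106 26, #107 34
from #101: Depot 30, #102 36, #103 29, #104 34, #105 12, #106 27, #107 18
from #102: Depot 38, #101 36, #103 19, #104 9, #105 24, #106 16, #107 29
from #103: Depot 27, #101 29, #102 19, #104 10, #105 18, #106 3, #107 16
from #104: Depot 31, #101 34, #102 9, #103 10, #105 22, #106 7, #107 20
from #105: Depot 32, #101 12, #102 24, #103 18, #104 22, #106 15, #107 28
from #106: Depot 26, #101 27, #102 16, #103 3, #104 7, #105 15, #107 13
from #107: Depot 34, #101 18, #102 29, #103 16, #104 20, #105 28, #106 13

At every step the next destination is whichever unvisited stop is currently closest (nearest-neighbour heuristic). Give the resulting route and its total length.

Total distance 136 min via the nearest-neighbour route Depot → #106 → #103 → #104 → #102 → #105 → #101 → #107 → Depot.

From Depot: distances to unvisited — #106=26, #103=27, #101=30, #104=31, #105=32, #107=34, #102=38. Nearest is #106 (26).
From #106: distances to unvisited — #103=3, #104=7, #107=13, #105=15, #102=16, #101=27. Nearest is #103 (3).
From #103: distances to unvisited — #104=10, #107=16, #105=18, #102=19, #101=29. Nearest is #104 (10).
From #104: distances to unvisited — #102=9, #107=20, #105=22, #101=34. Nearest is #102 (9).
From #102: distances to unvisited — #105=24, #107=29, #101=36. Nearest is #105 (24).
From #105: distances to unvisited — #101=12, #107=28. Nearest is #101 (12).
From #101: distances to unvisited — #107=18. Nearest is #107 (18).
Return #107→Depot: 34.
Total = 26 + 3 + 10 + 9 + 24 + 12 + 18 + 34 = 136.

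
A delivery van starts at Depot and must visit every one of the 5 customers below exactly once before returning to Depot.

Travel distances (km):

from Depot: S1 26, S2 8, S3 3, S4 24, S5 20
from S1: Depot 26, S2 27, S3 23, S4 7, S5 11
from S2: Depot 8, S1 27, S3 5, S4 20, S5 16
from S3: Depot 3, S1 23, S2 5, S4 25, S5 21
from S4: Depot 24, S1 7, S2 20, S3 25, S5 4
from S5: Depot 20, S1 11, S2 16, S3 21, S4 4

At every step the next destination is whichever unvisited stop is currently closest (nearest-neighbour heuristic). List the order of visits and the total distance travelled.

From Depot: distances to unvisited — S3=3, S2=8, S5=20, S4=24, S1=26. Nearest is S3 (3).
From S3: distances to unvisited — S2=5, S5=21, S1=23, S4=25. Nearest is S2 (5).
From S2: distances to unvisited — S5=16, S4=20, S1=27. Nearest is S5 (16).
From S5: distances to unvisited — S4=4, S1=11. Nearest is S4 (4).
From S4: distances to unvisited — S1=7. Nearest is S1 (7).
Return S1→Depot: 26.
Total = 3 + 5 + 16 + 4 + 7 + 26 = 61.

Nearest-neighbour total = 61 km; route Depot → S3 → S2 → S5 → S4 → S1 → Depot.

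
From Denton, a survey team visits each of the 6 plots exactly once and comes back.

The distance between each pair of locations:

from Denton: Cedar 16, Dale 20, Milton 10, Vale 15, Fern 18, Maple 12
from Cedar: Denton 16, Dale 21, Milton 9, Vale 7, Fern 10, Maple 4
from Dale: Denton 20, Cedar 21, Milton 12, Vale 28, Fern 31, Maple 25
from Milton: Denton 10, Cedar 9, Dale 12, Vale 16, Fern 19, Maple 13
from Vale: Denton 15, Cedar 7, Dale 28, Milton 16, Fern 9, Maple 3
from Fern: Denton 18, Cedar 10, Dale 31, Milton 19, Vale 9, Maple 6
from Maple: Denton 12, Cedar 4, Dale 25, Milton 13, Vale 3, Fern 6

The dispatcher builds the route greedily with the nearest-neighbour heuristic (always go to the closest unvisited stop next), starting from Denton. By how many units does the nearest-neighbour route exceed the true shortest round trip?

From Denton: Milton=10, Maple=12, Vale=15, Cedar=16, Fern=18, Dale=20 → choose Milton (10).
From Milton: Cedar=9, Dale=12, Maple=13, Vale=16, Fern=19 → choose Cedar (9).
From Cedar: Maple=4, Vale=7, Fern=10, Dale=21 → choose Maple (4).
From Maple: Vale=3, Fern=6, Dale=25 → choose Vale (3).
From Vale: Fern=9, Dale=28 → choose Fern (9).
From Fern: Dale=31 → choose Dale (31).
NN route Denton → Milton → Cedar → Maple → Vale → Fern → Dale → Denton costs 86.
Optimal: Denton → Dale → Milton → Cedar → Vale → Fern → Maple → Denton costs 75 (by enumerating all 360 distinct tours).
Excess = 86 − 75 = 11.

Excess over optimum: 11.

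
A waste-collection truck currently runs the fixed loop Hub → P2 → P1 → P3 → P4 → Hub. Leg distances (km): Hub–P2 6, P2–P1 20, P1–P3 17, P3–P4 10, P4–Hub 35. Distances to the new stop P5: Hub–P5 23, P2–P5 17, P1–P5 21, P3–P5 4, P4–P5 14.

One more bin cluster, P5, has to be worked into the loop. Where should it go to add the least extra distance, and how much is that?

+2 km — insert P5 between P4 and Hub.

Insertion cost between consecutive stops i–j is d(i,P5) + d(P5,j) − d(i,j):
  between Hub and P2: 23 + 17 − 6 = 34
  between P2 and P1: 17 + 21 − 20 = 18
  between P1 and P3: 21 + 4 − 17 = 8
  between P3 and P4: 4 + 14 − 10 = 8
  between P4 and Hub: 14 + 23 − 35 = 2
Cheapest insertion is between P4 and Hub, adding 2.
New total = 88 + 2 = 90.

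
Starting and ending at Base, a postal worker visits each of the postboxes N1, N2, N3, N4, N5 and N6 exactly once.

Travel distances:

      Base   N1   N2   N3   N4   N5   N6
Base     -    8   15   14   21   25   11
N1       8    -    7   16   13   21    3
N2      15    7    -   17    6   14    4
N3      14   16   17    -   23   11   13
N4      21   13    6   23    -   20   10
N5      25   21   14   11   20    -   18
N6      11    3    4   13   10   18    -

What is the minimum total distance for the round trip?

There are 360 distinct closed tours to check (reversals are equivalent).
Base-N1-N2-N3-N4-N5-N6-Base: 8+7+17+23+20+18+11 = 104
Base-N1-N2-N3-N4-N6-N5-Base: 8+7+17+23+10+18+25 = 108
Base-N1-N2-N3-N5-N4-N6-Base: 8+7+17+11+20+10+11 = 84
Base-N1-N2-N3-N5-N6-N4-Base: 8+7+17+11+18+10+21 = 92
Base-N1-N2-N3-N6-N4-N5-Base: 8+7+17+13+10+20+25 = 100
Base-N1-N2-N3-N6-N5-N4-Base: 8+7+17+13+18+20+21 = 104
Base-N1-N2-N4-N3-N5-N6-Base: 8+7+6+23+11+18+11 = 84
Base-N1-N2-N4-N3-N6-N5-Base: 8+7+6+23+13+18+25 = 100
… (352 more)
Base-N1-N6-N2-N4-N5-N3-Base: 8+3+4+6+20+11+14 = 66  ← best
The minimum is 66.
One optimal route: Base → N1 → N6 → N2 → N4 → N5 → N3 → Base (or its reverse).

Shortest round trip = 66.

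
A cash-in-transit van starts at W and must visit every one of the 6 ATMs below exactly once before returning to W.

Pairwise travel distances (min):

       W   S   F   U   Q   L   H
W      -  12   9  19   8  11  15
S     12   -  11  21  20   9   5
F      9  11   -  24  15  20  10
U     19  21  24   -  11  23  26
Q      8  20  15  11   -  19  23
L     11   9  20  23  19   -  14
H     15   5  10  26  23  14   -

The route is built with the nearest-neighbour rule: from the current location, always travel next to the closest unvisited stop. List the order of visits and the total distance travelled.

At W the remaining stops are Q 8, F 9, L 11, S 12, H 15, U 19; go to Q.
At Q the remaining stops are U 11, F 15, L 19, S 20, H 23; go to U.
At U the remaining stops are S 21, L 23, F 24, H 26; go to S.
At S the remaining stops are H 5, L 9, F 11; go to H.
At H the remaining stops are F 10, L 14; go to F.
At F the remaining stops are L 20; go to L.
Return L→W: 11.
Total = 8 + 11 + 21 + 5 + 10 + 20 + 11 = 86.

Total distance 86 min via the nearest-neighbour route W → Q → U → S → H → F → L → W.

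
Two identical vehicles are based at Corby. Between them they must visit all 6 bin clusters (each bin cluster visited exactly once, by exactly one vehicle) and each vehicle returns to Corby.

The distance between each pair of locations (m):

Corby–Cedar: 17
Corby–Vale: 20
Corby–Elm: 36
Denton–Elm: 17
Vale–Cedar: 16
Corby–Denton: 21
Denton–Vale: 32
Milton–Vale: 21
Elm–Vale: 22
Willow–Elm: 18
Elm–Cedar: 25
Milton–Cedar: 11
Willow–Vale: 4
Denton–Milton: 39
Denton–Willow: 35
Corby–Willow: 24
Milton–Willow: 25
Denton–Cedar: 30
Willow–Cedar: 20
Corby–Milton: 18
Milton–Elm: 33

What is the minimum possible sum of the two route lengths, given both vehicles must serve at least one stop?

There are 2^5 − 1 = 31 ways to divide the 6 stops into two non-empty groups. For each, the best each vehicle can do is its own shortest tour through its group:
  {Denton} + {Milton, Willow, Elm, Vale, Cedar}: 42 + 96 = 138
  {Milton} + {Denton, Willow, Elm, Vale, Cedar}: 36 + 93 = 129
  {Denton, Milton} + {Willow, Elm, Vale, Cedar}: 78 + 84 = 162
  {Willow} + {Denton, Milton, Elm, Vale, Cedar}: 48 + 105 = 153
  {Denton, Willow} + {Milton, Elm, Vale, Cedar}: 80 + 96 = 176
  {Milton, Willow} + {Denton, Elm, Vale, Cedar}: 67 + 93 = 160
  … (31 splits in total)
  {Denton, Willow, Elm, Vale} + {Milton, Cedar}: 80 + 46 = 126  ← best
Best: vehicle 1 Corby → Denton → Elm → Willow → Vale → Corby = 80; vehicle 2 Corby → Milton → Cedar → Corby = 46; combined 126.

Minimum combined distance: 126 m.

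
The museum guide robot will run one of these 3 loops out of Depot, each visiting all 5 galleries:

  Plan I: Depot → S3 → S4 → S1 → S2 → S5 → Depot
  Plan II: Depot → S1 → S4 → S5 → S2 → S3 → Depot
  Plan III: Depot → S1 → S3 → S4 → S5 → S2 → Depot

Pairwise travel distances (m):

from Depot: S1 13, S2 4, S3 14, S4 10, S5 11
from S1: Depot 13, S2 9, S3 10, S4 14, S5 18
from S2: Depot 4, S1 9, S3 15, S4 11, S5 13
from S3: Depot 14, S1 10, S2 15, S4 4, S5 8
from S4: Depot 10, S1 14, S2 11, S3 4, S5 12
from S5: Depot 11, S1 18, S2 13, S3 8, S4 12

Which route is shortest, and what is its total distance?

Shortest is Plan III, total 56 m.

Plan I: 14 + 4 + 14 + 9 + 13 + 11 = 65
Plan II: 13 + 14 + 12 + 13 + 15 + 14 = 81
Plan III: 13 + 10 + 4 + 12 + 13 + 4 = 56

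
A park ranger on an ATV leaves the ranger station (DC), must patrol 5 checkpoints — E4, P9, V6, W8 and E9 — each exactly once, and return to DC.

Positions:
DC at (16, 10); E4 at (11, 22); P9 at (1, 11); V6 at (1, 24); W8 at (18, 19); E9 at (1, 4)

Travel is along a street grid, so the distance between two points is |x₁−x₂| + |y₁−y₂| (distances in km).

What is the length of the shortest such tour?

Shortest round trip = 74 km.

DC-E4-P9-V6-W8-E9-DC: 17+21+13+22+32+21 = 126
DC-E4-P9-V6-E9-W8-DC: 17+21+13+20+32+11 = 114
DC-E4-P9-W8-V6-E9-DC: 17+21+25+22+20+21 = 126
DC-E4-P9-W8-E9-V6-DC: 17+21+25+32+20+29 = 144
DC-E4-P9-E9-V6-W8-DC: 17+21+7+20+22+11 = 98
DC-E4-P9-E9-W8-V6-DC: 17+21+7+32+22+29 = 128
DC-E4-V6-P9-W8-E9-DC: 17+12+13+25+32+21 = 120
DC-E4-V6-P9-E9-W8-DC: 17+12+13+7+32+11 = 92
DC-E4-V6-W8-P9-E9-DC: 17+12+22+25+7+21 = 104
DC-E4-V6-W8-E9-P9-DC: 17+12+22+32+7+16 = 106
DC-E4-V6-E9-P9-W8-DC: 17+12+20+7+25+11 = 92
DC-E4-V6-E9-W8-P9-DC: 17+12+20+32+25+16 = 122
DC-E4-W8-P9-V6-E9-DC: 17+10+25+13+20+21 = 106
DC-E4-W8-P9-E9-V6-DC: 17+10+25+7+20+29 = 108
… (46 more)
DC-W8-E4-V6-P9-E9-DC: 11+10+12+13+7+21 = 74  ← best
The minimum is 74.
One optimal route: DC → W8 → E4 → V6 → P9 → E9 → DC (or its reverse).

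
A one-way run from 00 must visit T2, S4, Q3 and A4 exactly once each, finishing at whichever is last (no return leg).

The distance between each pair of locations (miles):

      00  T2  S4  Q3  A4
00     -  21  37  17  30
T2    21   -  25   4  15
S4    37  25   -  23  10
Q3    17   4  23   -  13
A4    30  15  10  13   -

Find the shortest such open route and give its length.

There are 4! = 24 possible orderings.
00 - T2 - S4 - Q3 - A4: 21+25+23+13 = 82
00 - T2 - S4 - A4 - Q3: 21+25+10+13 = 69
00 - T2 - Q3 - S4 - A4: 21+4+23+10 = 58
00 - T2 - Q3 - A4 - S4: 21+4+13+10 = 48
00 - T2 - A4 - S4 - Q3: 21+15+10+23 = 69
00 - T2 - A4 - Q3 - S4: 21+15+13+23 = 72
00 - S4 - T2 - Q3 - A4: 37+25+4+13 = 79
00 - S4 - T2 - A4 - Q3: 37+25+15+13 = 90
00 - S4 - Q3 - T2 - A4: 37+23+4+15 = 79
00 - S4 - Q3 - A4 - T2: 37+23+13+15 = 88
00 - S4 - A4 - T2 - Q3: 37+10+15+4 = 66
00 - S4 - A4 - Q3 - T2: 37+10+13+4 = 64
00 - Q3 - T2 - S4 - A4: 17+4+25+10 = 56
00 - Q3 - T2 - A4 - S4: 17+4+15+10 = 46
… (10 more)
The minimum is 46.
One shortest path: 00 → Q3 → T2 → A4 → S4.

Minimum one-way distance = 46 miles.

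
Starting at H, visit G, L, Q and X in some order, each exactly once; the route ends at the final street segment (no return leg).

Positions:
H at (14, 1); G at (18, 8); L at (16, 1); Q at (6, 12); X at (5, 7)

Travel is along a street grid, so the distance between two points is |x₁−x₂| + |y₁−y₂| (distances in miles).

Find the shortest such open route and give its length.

31 miles — the minimum one-way total.

There are 4! = 24 possible orderings.
H→G→L→Q→X: 11+9+21+6 = 47
H→G→L→X→Q: 11+9+17+6 = 43
H→G→Q→L→X: 11+16+21+17 = 65
H→G→Q→X→L: 11+16+6+17 = 50
H→G→X→L→Q: 11+14+17+21 = 63
H→G→X→Q→L: 11+14+6+21 = 52
H→L→G→Q→X: 2+9+16+6 = 33
H→L→G→X→Q: 2+9+14+6 = 31
H→L→Q→G→X: 2+21+16+14 = 53
H→L→Q→X→G: 2+21+6+14 = 43
H→L→X→G→Q: 2+17+14+16 = 49
H→L→X→Q→G: 2+17+6+16 = 41
H→Q→G→L→X: 19+16+9+17 = 61
H→Q→G→X→L: 19+16+14+17 = 66
… (10 more)
The minimum is 31.
One shortest path: H → L → G → X → Q.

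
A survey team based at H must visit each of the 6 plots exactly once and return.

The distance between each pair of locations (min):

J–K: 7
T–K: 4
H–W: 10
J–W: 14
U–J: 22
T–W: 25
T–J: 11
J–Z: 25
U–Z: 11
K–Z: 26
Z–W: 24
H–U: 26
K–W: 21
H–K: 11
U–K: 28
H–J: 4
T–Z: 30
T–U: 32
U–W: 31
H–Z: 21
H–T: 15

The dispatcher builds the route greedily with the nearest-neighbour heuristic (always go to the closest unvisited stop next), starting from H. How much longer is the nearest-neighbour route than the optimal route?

From H: J=4, W=10, K=11, T=15, Z=21, U=26 → choose J (4).
From J: K=7, T=11, W=14, U=22, Z=25 → choose K (7).
From K: T=4, W=21, Z=26, U=28 → choose T (4).
From T: W=25, Z=30, U=32 → choose W (25).
From W: Z=24, U=31 → choose Z (24).
From Z: U=11 → choose U (11).
NN route H → J → K → T → W → Z → U → H costs 101.
Optimal: H → J → T → K → U → Z → W → H costs 92 (by enumerating all 360 distinct tours).
Excess = 101 − 92 = 9.

Excess over optimum: 9 min.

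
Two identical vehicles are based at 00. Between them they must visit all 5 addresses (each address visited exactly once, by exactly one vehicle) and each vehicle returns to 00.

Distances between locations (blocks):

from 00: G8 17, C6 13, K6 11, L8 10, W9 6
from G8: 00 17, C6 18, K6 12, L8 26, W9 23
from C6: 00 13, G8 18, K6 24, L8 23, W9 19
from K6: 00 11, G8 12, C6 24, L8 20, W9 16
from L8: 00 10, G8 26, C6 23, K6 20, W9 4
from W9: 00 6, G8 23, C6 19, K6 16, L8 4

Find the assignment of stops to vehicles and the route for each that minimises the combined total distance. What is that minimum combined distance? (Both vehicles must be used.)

Check every non-empty split of the stops between the two vehicles; for each half take its own optimal tour:
  {G8} + {C6, K6, L8, W9}: 34 + 67 = 101
  {C6} + {G8, K6, L8, W9}: 26 + 59 = 85
  {G8, C6} + {K6, L8, W9}: 48 + 41 = 89
  {K6} + {G8, C6, L8, W9}: 22 + 67 = 89
  {G8, K6} + {C6, L8, W9}: 40 + 46 = 86
  {C6, K6} + {G8, L8, W9}: 48 + 53 = 101
  … (15 splits in total)
  {G8, C6, K6} + {L8, W9}: 54 + 20 = 74  ← best
Best: vehicle 1 00 → C6 → G8 → K6 → 00 = 54; vehicle 2 00 → L8 → W9 → 00 = 20; combined 74.

Minimum combined distance: 74 blocks.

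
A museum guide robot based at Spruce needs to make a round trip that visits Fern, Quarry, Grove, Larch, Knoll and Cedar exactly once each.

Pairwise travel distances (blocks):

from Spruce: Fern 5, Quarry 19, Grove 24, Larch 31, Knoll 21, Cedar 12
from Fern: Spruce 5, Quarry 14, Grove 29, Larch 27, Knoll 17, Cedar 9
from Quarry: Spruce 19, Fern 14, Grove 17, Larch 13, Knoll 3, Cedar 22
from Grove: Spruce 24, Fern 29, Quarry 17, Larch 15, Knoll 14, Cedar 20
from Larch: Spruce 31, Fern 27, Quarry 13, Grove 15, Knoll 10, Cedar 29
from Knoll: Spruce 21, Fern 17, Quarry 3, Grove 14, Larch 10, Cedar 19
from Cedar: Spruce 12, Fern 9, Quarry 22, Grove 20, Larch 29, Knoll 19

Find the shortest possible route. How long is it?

Shortest round trip = 79 blocks.

With 6 stops there are 6!/2 = 360 distinct round trips (a route and its reverse cost the same).
Spruce-Fern-Quarry-Grove-Larch-Knoll-Cedar-Spruce: 5+14+17+15+10+19+12 = 92
Spruce-Fern-Quarry-Grove-Larch-Cedar-Knoll-Spruce: 5+14+17+15+29+19+21 = 120
Spruce-Fern-Quarry-Grove-Knoll-Larch-Cedar-Spruce: 5+14+17+14+10+29+12 = 101
Spruce-Fern-Quarry-Grove-Knoll-Cedar-Larch-Spruce: 5+14+17+14+19+29+31 = 129
Spruce-Fern-Quarry-Grove-Cedar-Larch-Knoll-Spruce: 5+14+17+20+29+10+21 = 116
Spruce-Fern-Quarry-Grove-Cedar-Knoll-Larch-Spruce: 5+14+17+20+19+10+31 = 116
Spruce-Fern-Quarry-Larch-Grove-Knoll-Cedar-Spruce: 5+14+13+15+14+19+12 = 92
Spruce-Fern-Quarry-Larch-Grove-Cedar-Knoll-Spruce: 5+14+13+15+20+19+21 = 107
… (352 more)
Spruce-Fern-Quarry-Knoll-Larch-Grove-Cedar-Spruce: 5+14+3+10+15+20+12 = 79  ← best
The minimum is 79.
One optimal route: Spruce → Fern → Quarry → Knoll → Larch → Grove → Cedar → Spruce (or its reverse).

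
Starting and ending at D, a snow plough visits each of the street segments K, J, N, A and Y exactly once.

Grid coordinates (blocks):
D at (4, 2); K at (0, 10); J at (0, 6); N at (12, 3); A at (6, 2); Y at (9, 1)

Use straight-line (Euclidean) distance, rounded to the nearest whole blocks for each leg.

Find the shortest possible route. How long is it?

Shortest round trip = 33 blocks.

With 5 stops there are 5!/2 = 60 distinct round trips (a route and its reverse cost the same).
D-K-J-N-A-Y-D: 9+4+12+6+3+5 = 39
D-K-J-N-Y-A-D: 9+4+12+4+3+2 = 34
D-K-J-A-N-Y-D: 9+4+7+6+4+5 = 35
D-K-J-A-Y-N-D: 9+4+7+3+4+8 = 35
D-K-J-Y-N-A-D: 9+4+10+4+6+2 = 35
D-K-J-Y-A-N-D: 9+4+10+3+6+8 = 40
D-K-N-J-A-Y-D: 9+14+12+7+3+5 = 50
D-K-N-J-Y-A-D: 9+14+12+10+3+2 = 50
D-K-N-A-J-Y-D: 9+14+6+7+10+5 = 51
D-K-N-A-Y-J-D: 9+14+6+3+10+6 = 48
D-K-N-Y-J-A-D: 9+14+4+10+7+2 = 46
D-K-N-Y-A-J-D: 9+14+4+3+7+6 = 43
D-K-A-J-N-Y-D: 9+10+7+12+4+5 = 47
D-K-A-J-Y-N-D: 9+10+7+10+4+8 = 48
… (46 more)
D-J-K-N-Y-A-D: 6+4+14+4+3+2 = 33  ← best
The minimum is 33.
One optimal route: D → J → K → N → Y → A → D (or its reverse).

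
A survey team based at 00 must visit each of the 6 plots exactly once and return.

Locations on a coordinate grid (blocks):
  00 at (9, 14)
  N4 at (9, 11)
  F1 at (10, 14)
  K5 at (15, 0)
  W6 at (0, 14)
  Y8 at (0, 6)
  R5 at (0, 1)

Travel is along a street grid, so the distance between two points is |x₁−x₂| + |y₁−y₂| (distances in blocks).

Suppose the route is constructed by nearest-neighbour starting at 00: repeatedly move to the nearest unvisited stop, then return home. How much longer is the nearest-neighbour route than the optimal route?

From 00: F1=1, N4=3, W6=9, Y8=17, K5=20, R5=22 → choose F1 (1).
From F1: N4=4, W6=10, Y8=18, K5=19, R5=23 → choose N4 (4).
From N4: W6=12, Y8=14, K5=17, R5=19 → choose W6 (12).
From W6: Y8=8, R5=13, K5=29 → choose Y8 (8).
From Y8: R5=5, K5=21 → choose R5 (5).
From R5: K5=16 → choose K5 (16).
NN route 00 → F1 → N4 → W6 → Y8 → R5 → K5 → 00 costs 66.
Optimal: 00 → N4 → K5 → R5 → Y8 → W6 → F1 → 00 costs 60 (by enumerating all 360 distinct tours).
Excess = 66 − 60 = 6.

The nearest-neighbour route is 6 blocks longer than optimal.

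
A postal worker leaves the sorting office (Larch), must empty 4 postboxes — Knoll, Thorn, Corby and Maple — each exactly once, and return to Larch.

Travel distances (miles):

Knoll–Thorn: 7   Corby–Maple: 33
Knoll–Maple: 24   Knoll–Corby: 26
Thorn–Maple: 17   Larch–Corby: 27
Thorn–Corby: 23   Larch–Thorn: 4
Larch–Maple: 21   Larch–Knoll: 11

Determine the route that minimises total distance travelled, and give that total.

Shortest round trip = 91 miles.

Larch - Knoll - Thorn - Corby - Maple - Larch: 11+7+23+33+21 = 95
Larch - Knoll - Thorn - Maple - Corby - Larch: 11+7+17+33+27 = 95
Larch - Knoll - Corby - Thorn - Maple - Larch: 11+26+23+17+21 = 98
Larch - Knoll - Corby - Maple - Thorn - Larch: 11+26+33+17+4 = 91
Larch - Knoll - Maple - Thorn - Corby - Larch: 11+24+17+23+27 = 102
Larch - Knoll - Maple - Corby - Thorn - Larch: 11+24+33+23+4 = 95
Larch - Thorn - Knoll - Corby - Maple - Larch: 4+7+26+33+21 = 91
Larch - Thorn - Knoll - Maple - Corby - Larch: 4+7+24+33+27 = 95
Larch - Thorn - Corby - Knoll - Maple - Larch: 4+23+26+24+21 = 98
Larch - Thorn - Maple - Knoll - Corby - Larch: 4+17+24+26+27 = 98
Larch - Corby - Knoll - Thorn - Maple - Larch: 27+26+7+17+21 = 98
Larch - Corby - Thorn - Knoll - Maple - Larch: 27+23+7+24+21 = 102
The minimum is 91.
One optimal route: Larch → Knoll → Corby → Maple → Thorn → Larch (or its reverse).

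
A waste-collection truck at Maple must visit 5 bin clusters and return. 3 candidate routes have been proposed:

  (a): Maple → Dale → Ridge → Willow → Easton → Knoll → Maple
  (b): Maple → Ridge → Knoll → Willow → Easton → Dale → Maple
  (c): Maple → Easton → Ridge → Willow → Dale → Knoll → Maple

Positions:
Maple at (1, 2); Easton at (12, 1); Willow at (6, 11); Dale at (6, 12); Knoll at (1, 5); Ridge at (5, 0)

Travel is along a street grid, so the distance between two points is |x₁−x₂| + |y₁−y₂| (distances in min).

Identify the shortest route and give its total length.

48 min — (c) is the shortest.

(a): 15 + 13 + 12 + 16 + 15 + 3 = 74
(b): 6 + 9 + 11 + 16 + 17 + 15 = 74
(c): 12 + 8 + 12 + 1 + 12 + 3 = 48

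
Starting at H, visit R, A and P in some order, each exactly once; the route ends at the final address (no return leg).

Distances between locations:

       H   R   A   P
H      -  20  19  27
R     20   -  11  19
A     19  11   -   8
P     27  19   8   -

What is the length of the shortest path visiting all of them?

Minimum one-way distance = 39.

There are 3! = 6 possible orderings.
H - R - A - P: 20+11+8 = 39
H - R - P - A: 20+19+8 = 47
H - A - R - P: 19+11+19 = 49
H - A - P - R: 19+8+19 = 46
H - P - R - A: 27+19+11 = 57
H - P - A - R: 27+8+11 = 46
The minimum is 39.
One shortest path: H → R → A → P.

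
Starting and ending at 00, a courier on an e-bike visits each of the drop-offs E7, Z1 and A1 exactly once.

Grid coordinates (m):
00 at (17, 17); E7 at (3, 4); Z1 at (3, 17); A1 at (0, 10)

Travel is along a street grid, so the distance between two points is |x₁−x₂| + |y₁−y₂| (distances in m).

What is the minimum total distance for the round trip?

Minimum total distance: 60 m.

There are 3 distinct closed tours to check (reversals are equivalent).
00-E7-Z1-A1-00: 27+13+10+24 = 74
00-E7-A1-Z1-00: 27+9+10+14 = 60
00-Z1-E7-A1-00: 14+13+9+24 = 60
The minimum is 60.
One optimal route: 00 → E7 → A1 → Z1 → 00 (or its reverse).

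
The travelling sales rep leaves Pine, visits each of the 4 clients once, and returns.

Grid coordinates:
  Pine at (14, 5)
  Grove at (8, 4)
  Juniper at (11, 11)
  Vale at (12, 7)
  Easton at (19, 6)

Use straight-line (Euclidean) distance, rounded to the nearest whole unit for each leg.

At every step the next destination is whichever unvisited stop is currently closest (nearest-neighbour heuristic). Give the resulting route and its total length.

At Pine the remaining stops are Vale 3, Easton 5, Grove 6, Juniper 7; go to Vale.
At Vale the remaining stops are Juniper 4, Grove 5, Easton 7; go to Juniper.
At Juniper the remaining stops are Grove 8, Easton 9; go to Grove.
At Grove the remaining stops are Easton 11; go to Easton.
Return Easton→Pine: 5.
Total = 3 + 4 + 8 + 11 + 5 = 31.

Nearest-neighbour total = 31; route Pine → Vale → Juniper → Grove → Easton → Pine.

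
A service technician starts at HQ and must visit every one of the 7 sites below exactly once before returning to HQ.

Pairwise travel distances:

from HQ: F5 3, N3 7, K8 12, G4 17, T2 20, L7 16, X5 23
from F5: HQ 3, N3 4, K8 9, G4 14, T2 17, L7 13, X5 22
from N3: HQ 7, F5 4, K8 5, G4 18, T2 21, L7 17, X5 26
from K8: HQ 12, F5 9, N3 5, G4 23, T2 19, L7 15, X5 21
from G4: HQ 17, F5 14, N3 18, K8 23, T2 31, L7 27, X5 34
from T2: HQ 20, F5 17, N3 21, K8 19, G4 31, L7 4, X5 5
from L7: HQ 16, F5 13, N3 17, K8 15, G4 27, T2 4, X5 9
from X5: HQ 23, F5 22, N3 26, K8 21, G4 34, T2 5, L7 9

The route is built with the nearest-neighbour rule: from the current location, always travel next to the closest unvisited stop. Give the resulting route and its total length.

From HQ: distances to unvisited — F5=3, N3=7, K8=12, L7=16, G4=17, T2=20, X5=23. Nearest is F5 (3).
From F5: distances to unvisited — N3=4, K8=9, L7=13, G4=14, T2=17, X5=22. Nearest is N3 (4).
From N3: distances to unvisited — K8=5, L7=17, G4=18, T2=21, X5=26. Nearest is K8 (5).
From K8: distances to unvisited — L7=15, T2=19, X5=21, G4=23. Nearest is L7 (15).
From L7: distances to unvisited — T2=4, X5=9, G4=27. Nearest is T2 (4).
From T2: distances to unvisited — X5=5, G4=31. Nearest is X5 (5).
From X5: distances to unvisited — G4=34. Nearest is G4 (34).
Return G4→HQ: 17.
Total = 3 + 4 + 5 + 15 + 4 + 5 + 34 + 17 = 87.

87 along HQ → F5 → N3 → K8 → L7 → T2 → X5 → G4 → HQ.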